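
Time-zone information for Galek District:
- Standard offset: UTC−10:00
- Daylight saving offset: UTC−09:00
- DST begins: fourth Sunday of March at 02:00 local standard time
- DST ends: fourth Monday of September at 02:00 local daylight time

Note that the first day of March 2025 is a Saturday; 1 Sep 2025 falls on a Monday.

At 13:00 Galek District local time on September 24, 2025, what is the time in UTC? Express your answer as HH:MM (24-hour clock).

1 March 2025 is a Saturday, so the first Sunday is March 2 and the fourth is March 23.
1 September 2025 is a Monday, so the first Monday is September 1 and the fourth is September 22.
September 24, 2025 is outside the daylight-saving period (23 March – 22 September), so Galek District is on standard time, UTC−10:00.
13:00 local + 10h = 23:00 UTC.

23:00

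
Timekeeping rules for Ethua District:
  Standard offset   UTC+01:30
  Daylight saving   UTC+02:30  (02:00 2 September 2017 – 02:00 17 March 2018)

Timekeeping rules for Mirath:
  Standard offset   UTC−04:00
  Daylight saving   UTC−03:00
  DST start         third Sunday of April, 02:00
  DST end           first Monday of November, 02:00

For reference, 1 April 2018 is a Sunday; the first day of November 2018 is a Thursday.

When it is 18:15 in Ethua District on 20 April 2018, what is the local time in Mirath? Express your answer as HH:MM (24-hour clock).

13:45

20 April 2018 does not fall between 2 September 2017 and 17 March 2018, so daylight saving is not in effect and Ethua District is at UTC+01:30.
18:15 Ethua District − 1h30m = 16:45 UTC.
1 April 2018 is a Sunday, so the first Sunday is April 1 and the third is April 15.
1 November 2018 is a Thursday, so the first Monday is November 5.
At the standard offset (UTC−04:00), 16:45 UTC − 4h = 12:45 Mirath standard time.
Daylight saving runs 15 April – 5 November; the standard-time date in Mirath, 20 April 2018, is inside that window, so Mirath is at UTC−03:00.
16:45 UTC − 3h = 13:45 Mirath.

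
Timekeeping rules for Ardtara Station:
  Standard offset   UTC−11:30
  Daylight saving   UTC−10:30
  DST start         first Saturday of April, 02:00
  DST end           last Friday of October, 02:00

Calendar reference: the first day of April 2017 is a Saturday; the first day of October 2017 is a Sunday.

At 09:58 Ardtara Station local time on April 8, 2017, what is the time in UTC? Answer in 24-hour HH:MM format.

1 April 2017 is a Saturday, so the first Saturday is April 1.
1 October 2017 is a Sunday, so Fridays fall on 6, 13, 20, 27; the last is October 27.
April 8, 2017 falls between 1 April and 27 October, so daylight saving is in effect and Ardtara Station is at UTC−10:30.
09:58 local + 10h30m = 20:28 UTC.

20:28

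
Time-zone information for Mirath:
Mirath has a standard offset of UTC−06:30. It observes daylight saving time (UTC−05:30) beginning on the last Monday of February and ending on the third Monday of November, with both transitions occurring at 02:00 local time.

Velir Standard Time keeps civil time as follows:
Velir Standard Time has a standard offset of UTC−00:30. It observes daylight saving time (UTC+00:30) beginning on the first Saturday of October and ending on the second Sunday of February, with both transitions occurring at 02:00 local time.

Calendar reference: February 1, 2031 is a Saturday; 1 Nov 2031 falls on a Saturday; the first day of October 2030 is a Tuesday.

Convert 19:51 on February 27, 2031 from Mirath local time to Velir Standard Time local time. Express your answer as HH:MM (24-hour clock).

00:51

1 February 2031 is a Saturday, so Mondays fall on 3, 10, 17, 24; the last is February 24.
1 November 2031 is a Saturday, so the first Monday is November 3 and the third is November 17.
February 27, 2031 lies within the daylight-saving period (24 February – 17 November), so Mirath is on daylight time, UTC−05:30.
19:51 Mirath + 5h30m = 01:21 UTC (rolling into the next day, 28 February 2031).
1 October 2030 is a Tuesday, so the first Saturday is October 5.
1 February 2031 is a Saturday, so the first Sunday is February 2 and the second is February 9.
At the standard offset (UTC−00:30), 01:21 UTC − 0h30m = 00:51 Velir Standard Time standard time.
The standard-time date in Velir Standard Time, February 28, 2031, is outside the daylight-saving period (5 October 2030 – 9 February 2031), so Velir Standard Time is on standard time, UTC−00:30.
01:21 UTC − 0h30m = 00:51 Velir Standard Time.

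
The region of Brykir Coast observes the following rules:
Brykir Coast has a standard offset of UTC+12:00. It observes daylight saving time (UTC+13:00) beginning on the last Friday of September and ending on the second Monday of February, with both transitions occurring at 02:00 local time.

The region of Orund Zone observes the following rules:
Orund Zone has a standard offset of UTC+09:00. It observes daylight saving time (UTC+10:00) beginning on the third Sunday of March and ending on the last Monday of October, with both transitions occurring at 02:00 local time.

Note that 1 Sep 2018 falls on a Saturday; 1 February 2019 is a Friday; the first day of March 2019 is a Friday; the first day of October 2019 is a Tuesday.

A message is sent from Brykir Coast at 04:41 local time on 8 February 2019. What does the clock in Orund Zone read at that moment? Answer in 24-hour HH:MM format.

1 September 2018 is a Saturday, so Fridays fall on 7, 14, 21, 28; the last is September 28.
1 February 2019 is a Friday, so the first Monday is February 4 and the second is February 11.
8 February 2019 falls between 28 September 2018 and 11 February 2019, so daylight saving is in effect and Brykir Coast is at UTC+13:00.
04:41 Brykir Coast − 13h = 15:41 UTC (rolling into the previous day, 7 February 2019).
1 March 2019 is a Friday, so the first Sunday is March 3 and the third is March 17.
1 October 2019 is a Tuesday, so Mondays fall on 7, 14, 21, 28; the last is October 28.
At the standard offset (UTC+09:00), 15:41 UTC + 9h = 00:41 Orund Zone standard time (rolling into the next day, 8 February 2019).
The standard-time date in Orund Zone, 8 February 2019, does not fall between 17 March and 28 October, so daylight saving is not in effect and Orund Zone is at UTC+09:00.
15:41 UTC + 9h = 00:41 Orund Zone (rolling into the next day, 8 February 2019).

00:41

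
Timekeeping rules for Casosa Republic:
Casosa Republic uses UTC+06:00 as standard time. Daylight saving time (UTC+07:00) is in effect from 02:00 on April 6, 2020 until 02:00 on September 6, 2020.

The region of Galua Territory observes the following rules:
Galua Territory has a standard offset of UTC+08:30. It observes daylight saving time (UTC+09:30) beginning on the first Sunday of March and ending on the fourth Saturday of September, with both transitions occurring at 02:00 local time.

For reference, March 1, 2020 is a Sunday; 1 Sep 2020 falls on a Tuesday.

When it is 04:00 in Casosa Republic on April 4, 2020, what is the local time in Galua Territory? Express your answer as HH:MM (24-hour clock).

April 4, 2020 does not fall between 6 April and 6 September, so daylight saving is not in effect and Casosa Republic is at UTC+06:00.
04:00 Casosa Republic − 6h = 22:00 UTC (rolling into the previous day, 3 April 2020).
1 March 2020 is a Sunday, so the first Sunday is March 1.
1 September 2020 is a Tuesday, so the first Saturday is September 5 and the fourth is September 26.
At the standard offset (UTC+08:30), 22:00 UTC + 8h30m = 06:30 Galua Territory standard time (rolling into the next day, 4 April 2020).
The standard-time date in Galua Territory, April 4, 2020, lies within the daylight-saving period (1 March – 26 September), so Galua Territory is on daylight time, UTC+09:30.
22:00 UTC + 9h30m = 07:30 Galua Territory (rolling into the next day, 4 April 2020).

07:30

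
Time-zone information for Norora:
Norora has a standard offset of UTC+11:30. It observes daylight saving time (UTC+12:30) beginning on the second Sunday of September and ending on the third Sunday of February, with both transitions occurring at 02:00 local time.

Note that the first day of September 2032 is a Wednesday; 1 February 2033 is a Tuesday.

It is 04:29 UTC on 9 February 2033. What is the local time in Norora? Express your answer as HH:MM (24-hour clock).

16:59

1 September 2032 is a Wednesday, so the first Sunday is September 5 and the second is September 12.
1 February 2033 is a Tuesday, so the first Sunday is February 6 and the third is February 20.
At the standard offset (UTC+11:30), 04:29 UTC + 11h30m = 15:59 Norora standard time.
Daylight saving runs 12 September 2032 – 20 February 2033; the standard-time date in Norora, 9 February 2033, is inside that window, so Norora is at UTC+12:30.
04:29 UTC + 12h30m = 16:59 local.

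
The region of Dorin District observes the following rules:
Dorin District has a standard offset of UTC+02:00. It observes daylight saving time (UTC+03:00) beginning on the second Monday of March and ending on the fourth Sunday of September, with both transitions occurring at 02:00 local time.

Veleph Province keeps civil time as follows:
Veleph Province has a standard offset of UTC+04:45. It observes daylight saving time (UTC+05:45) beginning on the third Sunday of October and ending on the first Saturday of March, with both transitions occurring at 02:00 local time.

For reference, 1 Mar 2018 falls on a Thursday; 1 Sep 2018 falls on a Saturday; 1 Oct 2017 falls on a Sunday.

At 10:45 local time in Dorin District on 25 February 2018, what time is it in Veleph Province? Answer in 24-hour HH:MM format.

14:30

1 March 2018 is a Thursday, so the first Monday is March 5 and the second is March 12.
1 September 2018 is a Saturday, so the first Sunday is September 2 and the fourth is September 23.
25 February 2018 does not fall between 12 March and 23 September, so daylight saving is not in effect and Dorin District is at UTC+02:00.
10:45 Dorin District − 2h = 08:45 UTC.
1 October 2017 is a Sunday, so the first Sunday is October 1 and the third is October 15.
1 March 2018 is a Thursday, so the first Saturday is March 3.
At the standard offset (UTC+04:45), 08:45 UTC + 4h45m = 13:30 Veleph Province standard time.
The standard-time date in Veleph Province, 25 February 2018, lies within the daylight-saving period (15 October 2017 – 3 March 2018), so Veleph Province is on daylight time, UTC+05:45.
08:45 UTC + 5h45m = 14:30 Veleph Province.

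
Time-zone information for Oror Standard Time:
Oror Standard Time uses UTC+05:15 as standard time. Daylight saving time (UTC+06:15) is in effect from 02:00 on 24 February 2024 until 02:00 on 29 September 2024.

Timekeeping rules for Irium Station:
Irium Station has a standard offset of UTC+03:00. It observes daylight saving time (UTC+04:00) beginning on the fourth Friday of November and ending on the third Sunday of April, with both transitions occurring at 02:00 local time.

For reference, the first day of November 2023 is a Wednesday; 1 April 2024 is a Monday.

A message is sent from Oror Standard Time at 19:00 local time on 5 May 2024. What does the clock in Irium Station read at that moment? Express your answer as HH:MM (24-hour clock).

5 May 2024 falls between 24 February and 29 September, so daylight saving is in effect and Oror Standard Time is at UTC+06:15.
19:00 Oror Standard Time − 6h15m = 12:45 UTC.
1 November 2023 is a Wednesday, so the first Friday is November 3 and the fourth is November 24.
1 April 2024 is a Monday, so the first Sunday is April 7 and the third is April 21.
At the standard offset (UTC+03:00), 12:45 UTC + 3h = 15:45 Irium Station standard time.
Daylight saving runs 24 November 2023 – 21 April 2024; the standard-time date in Irium Station, 5 May 2024, is outside that window, so Irium Station is on standard time at UTC+03:00.
12:45 UTC + 3h = 15:45 Irium Station.

15:45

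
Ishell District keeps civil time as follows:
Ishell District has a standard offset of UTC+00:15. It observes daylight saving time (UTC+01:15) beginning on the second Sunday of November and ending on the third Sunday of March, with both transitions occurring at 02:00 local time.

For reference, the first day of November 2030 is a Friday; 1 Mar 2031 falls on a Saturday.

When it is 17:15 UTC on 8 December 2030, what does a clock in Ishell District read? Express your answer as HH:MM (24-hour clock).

18:30

1 November 2030 is a Friday, so the first Sunday is November 3 and the second is November 10.
1 March 2031 is a Saturday, so the first Sunday is March 2 and the third is March 16.
At the standard offset (UTC+00:15), 17:15 UTC + 0h15m = 17:30 Ishell District standard time.
The standard-time date in Ishell District, 8 December 2030, lies within the daylight-saving period (10 November 2030 – 16 March 2031), so Ishell District is on daylight time, UTC+01:15.
17:15 UTC + 1h15m = 18:30 local.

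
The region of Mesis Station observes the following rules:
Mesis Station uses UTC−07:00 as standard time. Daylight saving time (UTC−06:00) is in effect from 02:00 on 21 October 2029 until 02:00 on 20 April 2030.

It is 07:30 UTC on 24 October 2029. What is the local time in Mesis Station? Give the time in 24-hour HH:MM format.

At the standard offset (UTC−07:00), 07:30 UTC − 7h = 00:30 Mesis Station standard time.
Daylight saving runs 21 October 2029 – 20 April 2030; the standard-time date in Mesis Station, 24 October 2029, is inside that window, so Mesis Station is at UTC−06:00.
07:30 UTC − 6h = 01:30 local.

01:30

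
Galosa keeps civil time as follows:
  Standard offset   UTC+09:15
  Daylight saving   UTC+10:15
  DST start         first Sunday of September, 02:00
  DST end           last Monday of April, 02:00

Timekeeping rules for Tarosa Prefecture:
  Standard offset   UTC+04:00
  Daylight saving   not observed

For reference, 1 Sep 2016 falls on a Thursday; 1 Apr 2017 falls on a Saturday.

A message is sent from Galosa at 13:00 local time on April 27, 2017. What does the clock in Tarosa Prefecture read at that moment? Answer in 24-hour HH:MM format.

07:45

1 September 2016 is a Thursday, so the first Sunday is September 4.
1 April 2017 is a Saturday, so Mondays fall on 3, 10, 17, 24; the last is April 24.
April 27, 2017 does not fall between 4 September 2016 and 24 April 2017, so daylight saving is not in effect and Galosa is at UTC+09:15.
13:00 Galosa − 9h15m = 03:45 UTC.
Tarosa Prefecture stays on UTC+04:00 all year.
03:45 UTC + 4h = 07:45 Tarosa Prefecture.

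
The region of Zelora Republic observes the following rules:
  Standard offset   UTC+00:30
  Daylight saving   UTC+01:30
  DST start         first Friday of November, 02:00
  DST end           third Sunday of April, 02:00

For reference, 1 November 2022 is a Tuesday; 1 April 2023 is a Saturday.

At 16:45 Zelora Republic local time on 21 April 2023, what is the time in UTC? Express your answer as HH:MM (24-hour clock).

16:15

1 November 2022 is a Tuesday, so the first Friday is November 4.
1 April 2023 is a Saturday, so the first Sunday is April 2 and the third is April 16.
21 April 2023 is outside the daylight-saving period (4 November 2022 – 16 April 2023), so Zelora Republic is on standard time, UTC+00:30.
16:45 local − 0h30m = 16:15 UTC.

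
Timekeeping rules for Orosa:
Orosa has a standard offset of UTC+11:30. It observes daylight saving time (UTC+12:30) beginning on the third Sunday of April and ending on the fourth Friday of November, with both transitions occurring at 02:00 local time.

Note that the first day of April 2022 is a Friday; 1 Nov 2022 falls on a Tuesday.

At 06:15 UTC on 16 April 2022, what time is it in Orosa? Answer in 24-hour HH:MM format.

1 April 2022 is a Friday, so the first Sunday is April 3 and the third is April 17.
1 November 2022 is a Tuesday, so the first Friday is November 4 and the fourth is November 25.
At the standard offset (UTC+11:30), 06:15 UTC + 11h30m = 17:45 Orosa standard time.
The standard-time date in Orosa, 16 April 2022, is outside the daylight-saving period (17 April – 25 November), so Orosa is on standard time, UTC+11:30.
06:15 UTC + 11h30m = 17:45 local.

17:45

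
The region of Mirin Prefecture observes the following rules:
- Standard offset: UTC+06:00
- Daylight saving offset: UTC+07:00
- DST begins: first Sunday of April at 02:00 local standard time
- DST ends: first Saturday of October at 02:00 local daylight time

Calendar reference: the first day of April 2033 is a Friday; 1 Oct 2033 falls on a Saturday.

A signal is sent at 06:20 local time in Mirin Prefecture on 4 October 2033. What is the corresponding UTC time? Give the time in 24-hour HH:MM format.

00:20

1 April 2033 is a Friday, so the first Sunday is April 3.
1 October 2033 is a Saturday, so the first Saturday is October 1.
4 October 2033 does not fall between 3 April and 1 October, so daylight saving is not in effect and Mirin Prefecture is at UTC+06:00.
06:20 local − 6h = 00:20 UTC.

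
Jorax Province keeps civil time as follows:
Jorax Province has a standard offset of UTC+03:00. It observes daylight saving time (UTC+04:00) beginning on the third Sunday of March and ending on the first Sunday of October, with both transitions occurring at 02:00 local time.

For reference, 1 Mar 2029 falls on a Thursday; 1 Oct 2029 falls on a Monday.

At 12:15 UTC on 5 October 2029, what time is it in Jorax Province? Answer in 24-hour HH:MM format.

1 March 2029 is a Thursday, so the first Sunday is March 4 and the third is March 18.
1 October 2029 is a Monday, so the first Sunday is October 7.
At the standard offset (UTC+03:00), 12:15 UTC + 3h = 15:15 Jorax Province standard time.
The standard-time date in Jorax Province, 5 October 2029, falls between 18 March and 7 October, so daylight saving is in effect and Jorax Province is at UTC+04:00.
12:15 UTC + 4h = 16:15 local.

16:15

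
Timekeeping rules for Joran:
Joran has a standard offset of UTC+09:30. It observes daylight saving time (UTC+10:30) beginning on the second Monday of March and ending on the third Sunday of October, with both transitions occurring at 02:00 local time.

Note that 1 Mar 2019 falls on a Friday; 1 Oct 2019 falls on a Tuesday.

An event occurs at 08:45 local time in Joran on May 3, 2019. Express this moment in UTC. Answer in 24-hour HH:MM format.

1 March 2019 is a Friday, so the first Monday is March 4 and the second is March 11.
1 October 2019 is a Tuesday, so the first Sunday is October 6 and the third is October 20.
Daylight saving runs 11 March – 20 October; May 3, 2019 is inside that window, so Joran is at UTC+10:30.
08:45 local − 10h30m = 22:15 UTC (rolling into the previous day, 2 May 2019).

22:15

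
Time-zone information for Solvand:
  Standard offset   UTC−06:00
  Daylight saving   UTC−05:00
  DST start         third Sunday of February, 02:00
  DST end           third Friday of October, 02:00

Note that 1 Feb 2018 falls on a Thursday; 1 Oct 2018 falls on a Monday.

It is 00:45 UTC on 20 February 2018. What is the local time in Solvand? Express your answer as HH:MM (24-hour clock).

1 February 2018 is a Thursday, so the first Sunday is February 4 and the third is February 18.
1 October 2018 is a Monday, so the first Friday is October 5 and the third is October 19.
At the standard offset (UTC−06:00), 00:45 UTC − 6h = 18:45 Solvand standard time (rolling into the previous day, 19 February 2018).
The standard-time date in Solvand, 19 February 2018, falls between 18 February and 19 October, so daylight saving is in effect and Solvand is at UTC−05:00.
00:45 UTC − 5h = 19:45 local (rolling into the previous day, 19 February 2018).

19:45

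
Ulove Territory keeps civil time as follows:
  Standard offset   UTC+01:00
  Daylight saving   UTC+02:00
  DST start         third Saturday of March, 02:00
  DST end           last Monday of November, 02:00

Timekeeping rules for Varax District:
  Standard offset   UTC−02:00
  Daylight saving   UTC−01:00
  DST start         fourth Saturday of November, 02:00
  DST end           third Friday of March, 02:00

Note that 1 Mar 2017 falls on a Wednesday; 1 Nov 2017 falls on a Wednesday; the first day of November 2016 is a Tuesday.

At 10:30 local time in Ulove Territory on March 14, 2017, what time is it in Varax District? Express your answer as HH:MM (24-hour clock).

1 March 2017 is a Wednesday, so the first Saturday is March 4 and the third is March 18.
1 November 2017 is a Wednesday, so Mondays fall on 6, 13, 20, 27; the last is November 27.
Daylight saving runs 18 March – 27 November; March 14, 2017 is outside that window, so Ulove Territory is on standard time at UTC+01:00.
10:30 Ulove Territory − 1h = 09:30 UTC.
1 November 2016 is a Tuesday, so the first Saturday is November 5 and the fourth is November 26.
1 March 2017 is a Wednesday, so the first Friday is March 3 and the third is March 17.
At the standard offset (UTC−02:00), 09:30 UTC − 2h = 07:30 Varax District standard time.
The standard-time date in Varax District, March 14, 2017, falls between 26 November 2016 and 17 March 2017, so daylight saving is in effect and Varax District is at UTC−01:00.
09:30 UTC − 1h = 08:30 Varax District.

08:30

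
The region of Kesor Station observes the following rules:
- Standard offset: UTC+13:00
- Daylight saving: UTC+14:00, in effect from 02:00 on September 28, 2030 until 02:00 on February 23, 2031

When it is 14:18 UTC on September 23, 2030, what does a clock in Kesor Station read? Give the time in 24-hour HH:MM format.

At the standard offset (UTC+13:00), 14:18 UTC + 13h = 03:18 Kesor Station standard time (rolling into the next day, 24 September 2030).
Daylight saving runs 28 September 2030 – 23 February 2031; the standard-time date in Kesor Station, September 24, 2030, is outside that window, so Kesor Station is on standard time at UTC+13:00.
14:18 UTC + 13h = 03:18 local (rolling into the next day, 24 September 2030).

03:18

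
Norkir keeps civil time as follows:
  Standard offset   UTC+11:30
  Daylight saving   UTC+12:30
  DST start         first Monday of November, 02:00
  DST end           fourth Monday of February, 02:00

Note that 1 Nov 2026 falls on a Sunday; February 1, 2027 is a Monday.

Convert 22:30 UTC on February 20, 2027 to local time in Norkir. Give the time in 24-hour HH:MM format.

11:00

1 November 2026 is a Sunday, so the first Monday is November 2.
1 February 2027 is a Monday, so the first Monday is February 1 and the fourth is February 22.
At the standard offset (UTC+11:30), 22:30 UTC + 11h30m = 10:00 Norkir standard time (rolling into the next day, 21 February 2027).
The standard-time date in Norkir, February 21, 2027, falls between 2 November 2026 and 22 February 2027, so daylight saving is in effect and Norkir is at UTC+12:30.
22:30 UTC + 12h30m = 11:00 local (rolling into the next day, 21 February 2027).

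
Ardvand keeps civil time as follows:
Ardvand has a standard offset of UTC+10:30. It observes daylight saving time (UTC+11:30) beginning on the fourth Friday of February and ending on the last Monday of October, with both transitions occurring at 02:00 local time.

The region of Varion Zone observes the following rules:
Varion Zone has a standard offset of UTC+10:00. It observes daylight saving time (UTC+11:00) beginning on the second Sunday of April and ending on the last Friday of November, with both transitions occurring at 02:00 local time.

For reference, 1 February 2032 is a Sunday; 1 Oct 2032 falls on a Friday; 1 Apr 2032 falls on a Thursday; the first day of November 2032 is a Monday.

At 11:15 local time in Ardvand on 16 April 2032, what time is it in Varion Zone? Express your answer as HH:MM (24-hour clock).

10:45

1 February 2032 is a Sunday, so the first Friday is February 6 and the fourth is February 27.
1 October 2032 is a Friday, so Mondays fall on 4, 11, 18, 25; the last is October 25.
16 April 2032 falls between 27 February and 25 October, so daylight saving is in effect and Ardvand is at UTC+11:30.
11:15 Ardvand − 11h30m = 23:45 UTC (rolling into the previous day, 15 April 2032).
1 April 2032 is a Thursday, so the first Sunday is April 4 and the second is April 11.
1 November 2032 is a Monday, so Fridays fall on 5, 12, 19, 26; the last is November 26.
At the standard offset (UTC+10:00), 23:45 UTC + 10h = 09:45 Varion Zone standard time (rolling into the next day, 16 April 2032).
Daylight saving runs 11 April – 26 November; the standard-time date in Varion Zone, 16 April 2032, is inside that window, so Varion Zone is at UTC+11:00.
23:45 UTC + 11h = 10:45 Varion Zone (rolling into the next day, 16 April 2032).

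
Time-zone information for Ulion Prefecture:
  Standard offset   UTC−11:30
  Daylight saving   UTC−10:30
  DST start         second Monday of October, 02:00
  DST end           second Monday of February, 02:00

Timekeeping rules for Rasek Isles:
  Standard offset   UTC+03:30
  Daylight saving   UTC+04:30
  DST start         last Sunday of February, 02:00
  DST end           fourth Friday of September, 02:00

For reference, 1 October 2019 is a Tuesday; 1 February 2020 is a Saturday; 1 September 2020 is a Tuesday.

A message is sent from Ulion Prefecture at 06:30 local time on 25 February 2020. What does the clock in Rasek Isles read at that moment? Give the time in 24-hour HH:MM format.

1 October 2019 is a Tuesday, so the first Monday is October 7 and the second is October 14.
1 February 2020 is a Saturday, so the first Monday is February 3 and the second is February 10.
Daylight saving runs 14 October 2019 – 10 February 2020; 25 February 2020 is outside that window, so Ulion Prefecture is on standard time at UTC−11:30.
06:30 Ulion Prefecture + 11h30m = 18:00 UTC.
1 February 2020 is a Saturday, so Sundays fall on 2, 9, 16, 23; the last is February 23.
1 September 2020 is a Tuesday, so the first Friday is September 4 and the fourth is September 25.
At the standard offset (UTC+03:30), 18:00 UTC + 3h30m = 21:30 Rasek Isles standard time.
Daylight saving runs 23 February – 25 September; the standard-time date in Rasek Isles, 25 February 2020, is inside that window, so Rasek Isles is at UTC+04:30.
18:00 UTC + 4h30m = 22:30 Rasek Isles.

22:30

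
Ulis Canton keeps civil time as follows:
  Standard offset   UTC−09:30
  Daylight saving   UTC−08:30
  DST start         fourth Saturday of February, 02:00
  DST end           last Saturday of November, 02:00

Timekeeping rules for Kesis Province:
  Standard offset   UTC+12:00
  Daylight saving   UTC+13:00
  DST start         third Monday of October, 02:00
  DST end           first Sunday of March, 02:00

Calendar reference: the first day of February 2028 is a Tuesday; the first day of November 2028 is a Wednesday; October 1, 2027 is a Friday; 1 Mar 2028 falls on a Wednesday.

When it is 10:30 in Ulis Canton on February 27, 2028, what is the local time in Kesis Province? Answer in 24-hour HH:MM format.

1 February 2028 is a Tuesday, so the first Saturday is February 5 and the fourth is February 26.
1 November 2028 is a Wednesday, so Saturdays fall on 4, 11, 18, 25; the last is November 25.
February 27, 2028 lies within the daylight-saving period (26 February – 25 November), so Ulis Canton is on daylight time, UTC−08:30.
10:30 Ulis Canton + 8h30m = 19:00 UTC.
1 October 2027 is a Friday, so the first Monday is October 4 and the third is October 18.
1 March 2028 is a Wednesday, so the first Sunday is March 5.
At the standard offset (UTC+12:00), 19:00 UTC + 12h = 07:00 Kesis Province standard time (rolling into the next day, 28 February 2028).
The standard-time date in Kesis Province, February 28, 2028, lies within the daylight-saving period (18 October 2027 – 5 March 2028), so Kesis Province is on daylight time, UTC+13:00.
19:00 UTC + 13h = 08:00 Kesis Province (rolling into the next day, 28 February 2028).

08:00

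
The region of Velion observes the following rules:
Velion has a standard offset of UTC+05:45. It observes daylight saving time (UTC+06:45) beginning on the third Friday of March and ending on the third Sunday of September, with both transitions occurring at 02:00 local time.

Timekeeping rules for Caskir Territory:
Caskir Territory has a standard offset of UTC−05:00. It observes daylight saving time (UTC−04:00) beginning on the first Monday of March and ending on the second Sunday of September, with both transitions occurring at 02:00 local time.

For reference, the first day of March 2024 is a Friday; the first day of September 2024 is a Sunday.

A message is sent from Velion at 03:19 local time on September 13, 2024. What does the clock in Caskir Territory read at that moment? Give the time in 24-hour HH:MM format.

15:34

1 March 2024 is a Friday, so the first Friday is March 1 and the third is March 15.
1 September 2024 is a Sunday, so the first Sunday is September 1 and the third is September 15.
September 13, 2024 lies within the daylight-saving period (15 March – 15 September), so Velion is on daylight time, UTC+06:45.
03:19 Velion − 6h45m = 20:34 UTC (rolling into the previous day, 12 September 2024).
1 March 2024 is a Friday, so the first Monday is March 4.
1 September 2024 is a Sunday, so the first Sunday is September 1 and the second is September 8.
At the standard offset (UTC−05:00), 20:34 UTC − 5h = 15:34 Caskir Territory standard time.
The standard-time date in Caskir Territory, September 12, 2024, is outside the daylight-saving period (4 March – 8 September), so Caskir Territory is on standard time, UTC−05:00.
20:34 UTC − 5h = 15:34 Caskir Territory.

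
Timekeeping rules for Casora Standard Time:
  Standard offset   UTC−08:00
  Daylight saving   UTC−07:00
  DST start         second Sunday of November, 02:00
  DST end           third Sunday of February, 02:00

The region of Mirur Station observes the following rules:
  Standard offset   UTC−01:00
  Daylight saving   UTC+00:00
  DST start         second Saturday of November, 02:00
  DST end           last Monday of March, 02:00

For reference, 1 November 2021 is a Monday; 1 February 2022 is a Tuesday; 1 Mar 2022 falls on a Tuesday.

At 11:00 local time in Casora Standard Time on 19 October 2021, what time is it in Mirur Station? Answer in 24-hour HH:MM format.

18:00

1 November 2021 is a Monday, so the first Sunday is November 7 and the second is November 14.
1 February 2022 is a Tuesday, so the first Sunday is February 6 and the third is February 20.
19 October 2021 is outside the daylight-saving period (14 November 2021 – 20 February 2022), so Casora Standard Time is on standard time, UTC−08:00.
11:00 Casora Standard Time + 8h = 19:00 UTC.
1 November 2021 is a Monday, so the first Saturday is November 6 and the second is November 13.
1 March 2022 is a Tuesday, so Mondays fall on 7, 14, 21, 28; the last is March 28.
At the standard offset (UTC−01:00), 19:00 UTC − 1h = 18:00 Mirur Station standard time.
Daylight saving runs 13 November 2021 – 28 March 2022; the standard-time date in Mirur Station, 19 October 2021, is outside that window, so Mirur Station is on standard time at UTC−01:00.
19:00 UTC − 1h = 18:00 Mirur Station.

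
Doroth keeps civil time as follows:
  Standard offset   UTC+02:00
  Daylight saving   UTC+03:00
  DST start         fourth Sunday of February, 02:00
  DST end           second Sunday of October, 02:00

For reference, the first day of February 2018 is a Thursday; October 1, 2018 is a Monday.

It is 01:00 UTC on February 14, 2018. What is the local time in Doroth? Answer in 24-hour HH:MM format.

1 February 2018 is a Thursday, so the first Sunday is February 4 and the fourth is February 25.
1 October 2018 is a Monday, so the first Sunday is October 7 and the second is October 14.
At the standard offset (UTC+02:00), 01:00 UTC + 2h = 03:00 Doroth standard time.
The standard-time date in Doroth, February 14, 2018, does not fall between 25 February and 14 October, so daylight saving is not in effect and Doroth is at UTC+02:00.
01:00 UTC + 2h = 03:00 local.

03:00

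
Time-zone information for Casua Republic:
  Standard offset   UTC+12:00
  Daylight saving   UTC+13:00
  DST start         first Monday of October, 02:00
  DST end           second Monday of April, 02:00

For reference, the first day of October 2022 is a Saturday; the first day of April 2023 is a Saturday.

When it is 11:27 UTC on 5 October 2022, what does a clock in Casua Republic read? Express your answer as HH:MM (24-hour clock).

1 October 2022 is a Saturday, so the first Monday is October 3.
1 April 2023 is a Saturday, so the first Monday is April 3 and the second is April 10.
At the standard offset (UTC+12:00), 11:27 UTC + 12h = 23:27 Casua Republic standard time.
The standard-time date in Casua Republic, 5 October 2022, lies within the daylight-saving period (3 October 2022 – 10 April 2023), so Casua Republic is on daylight time, UTC+13:00.
11:27 UTC + 13h = 00:27 local (rolling into the next day, 6 October 2022).

00:27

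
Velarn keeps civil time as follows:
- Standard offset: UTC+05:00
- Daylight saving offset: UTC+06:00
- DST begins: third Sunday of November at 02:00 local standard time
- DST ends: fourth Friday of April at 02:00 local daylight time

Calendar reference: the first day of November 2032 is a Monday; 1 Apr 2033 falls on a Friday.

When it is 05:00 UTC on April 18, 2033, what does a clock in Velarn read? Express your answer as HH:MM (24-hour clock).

11:00

1 November 2032 is a Monday, so the first Sunday is November 7 and the third is November 21.
1 April 2033 is a Friday, so the first Friday is April 1 and the fourth is April 22.
At the standard offset (UTC+05:00), 05:00 UTC + 5h = 10:00 Velarn standard time.
The standard-time date in Velarn, April 18, 2033, falls between 21 November 2032 and 22 April 2033, so daylight saving is in effect and Velarn is at UTC+06:00.
05:00 UTC + 6h = 11:00 local.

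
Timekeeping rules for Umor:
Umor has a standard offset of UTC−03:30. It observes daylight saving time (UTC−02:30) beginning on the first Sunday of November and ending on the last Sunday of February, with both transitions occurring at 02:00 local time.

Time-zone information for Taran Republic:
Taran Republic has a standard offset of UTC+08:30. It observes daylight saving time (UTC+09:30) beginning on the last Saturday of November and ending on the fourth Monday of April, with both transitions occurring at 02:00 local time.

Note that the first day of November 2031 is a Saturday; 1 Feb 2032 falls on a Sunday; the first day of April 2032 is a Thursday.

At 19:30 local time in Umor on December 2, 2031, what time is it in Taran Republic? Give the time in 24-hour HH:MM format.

07:30

1 November 2031 is a Saturday, so the first Sunday is November 2.
1 February 2032 is a Sunday, so Sundays fall on 1, 8, 15, 22, 29; the last is February 29.
Daylight saving runs 2 November 2031 – 29 February 2032; December 2, 2031 is inside that window, so Umor is at UTC−02:30.
19:30 Umor + 2h30m = 22:00 UTC.
1 November 2031 is a Saturday, so Saturdays fall on 1, 8, 15, 22, 29; the last is November 29.
1 April 2032 is a Thursday, so the first Monday is April 5 and the fourth is April 26.
At the standard offset (UTC+08:30), 22:00 UTC + 8h30m = 06:30 Taran Republic standard time (rolling into the next day, 3 December 2031).
The standard-time date in Taran Republic, December 3, 2031, lies within the daylight-saving period (29 November 2031 – 26 April 2032), so Taran Republic is on daylight time, UTC+09:30.
22:00 UTC + 9h30m = 07:30 Taran Republic (rolling into the next day, 3 December 2031).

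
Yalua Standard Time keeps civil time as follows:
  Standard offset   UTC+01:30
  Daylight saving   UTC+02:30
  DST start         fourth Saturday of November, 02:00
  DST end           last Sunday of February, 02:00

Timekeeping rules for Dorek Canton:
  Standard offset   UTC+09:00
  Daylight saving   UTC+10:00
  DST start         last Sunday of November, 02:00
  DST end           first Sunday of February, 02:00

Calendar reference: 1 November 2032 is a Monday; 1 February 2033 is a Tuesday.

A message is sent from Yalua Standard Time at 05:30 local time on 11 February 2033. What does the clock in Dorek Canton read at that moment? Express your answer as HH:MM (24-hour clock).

12:00

1 November 2032 is a Monday, so the first Saturday is November 6 and the fourth is November 27.
1 February 2033 is a Tuesday, so Sundays fall on 6, 13, 20, 27; the last is February 27.
11 February 2033 lies within the daylight-saving period (27 November 2032 – 27 February 2033), so Yalua Standard Time is on daylight time, UTC+02:30.
05:30 Yalua Standard Time − 2h30m = 03:00 UTC.
1 November 2032 is a Monday, so Sundays fall on 7, 14, 21, 28; the last is November 28.
1 February 2033 is a Tuesday, so the first Sunday is February 6.
At the standard offset (UTC+09:00), 03:00 UTC + 9h = 12:00 Dorek Canton standard time.
Daylight saving runs 28 November 2032 – 6 February 2033; the standard-time date in Dorek Canton, 11 February 2033, is outside that window, so Dorek Canton is on standard time at UTC+09:00.
03:00 UTC + 9h = 12:00 Dorek Canton.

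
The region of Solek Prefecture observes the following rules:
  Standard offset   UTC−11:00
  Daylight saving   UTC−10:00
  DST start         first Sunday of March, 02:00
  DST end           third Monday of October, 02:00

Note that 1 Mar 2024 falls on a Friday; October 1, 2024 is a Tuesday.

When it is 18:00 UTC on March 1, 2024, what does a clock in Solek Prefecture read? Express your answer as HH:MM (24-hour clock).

1 March 2024 is a Friday, so the first Sunday is March 3.
1 October 2024 is a Tuesday, so the first Monday is October 7 and the third is October 21.
At the standard offset (UTC−11:00), 18:00 UTC − 11h = 07:00 Solek Prefecture standard time.
Daylight saving runs 3 March – 21 October; the standard-time date in Solek Prefecture, March 1, 2024, is outside that window, so Solek Prefecture is on standard time at UTC−11:00.
18:00 UTC − 11h = 07:00 local.

07:00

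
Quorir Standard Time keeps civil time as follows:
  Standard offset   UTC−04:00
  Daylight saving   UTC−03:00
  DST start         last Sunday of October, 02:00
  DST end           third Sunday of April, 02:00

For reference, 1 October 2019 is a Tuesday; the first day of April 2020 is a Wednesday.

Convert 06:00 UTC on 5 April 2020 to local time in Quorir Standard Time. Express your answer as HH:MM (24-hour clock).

1 October 2019 is a Tuesday, so Sundays fall on 6, 13, 20, 27; the last is October 27.
1 April 2020 is a Wednesday, so the first Sunday is April 5 and the third is April 19.
At the standard offset (UTC−04:00), 06:00 UTC − 4h = 02:00 Quorir Standard Time standard time.
Daylight saving runs 27 October 2019 – 19 April 2020; the standard-time date in Quorir Standard Time, 5 April 2020, is inside that window, so Quorir Standard Time is at UTC−03:00.
06:00 UTC − 3h = 03:00 local.

03:00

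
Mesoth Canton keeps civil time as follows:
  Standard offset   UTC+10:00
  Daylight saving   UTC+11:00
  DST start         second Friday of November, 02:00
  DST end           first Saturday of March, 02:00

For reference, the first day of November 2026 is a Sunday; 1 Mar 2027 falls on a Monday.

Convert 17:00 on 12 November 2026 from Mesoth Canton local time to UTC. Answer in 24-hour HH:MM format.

07:00

1 November 2026 is a Sunday, so the first Friday is November 6 and the second is November 13.
1 March 2027 is a Monday, so the first Saturday is March 6.
12 November 2026 does not fall between 13 November 2026 and 6 March 2027, so daylight saving is not in effect and Mesoth Canton is at UTC+10:00.
17:00 local − 10h = 07:00 UTC.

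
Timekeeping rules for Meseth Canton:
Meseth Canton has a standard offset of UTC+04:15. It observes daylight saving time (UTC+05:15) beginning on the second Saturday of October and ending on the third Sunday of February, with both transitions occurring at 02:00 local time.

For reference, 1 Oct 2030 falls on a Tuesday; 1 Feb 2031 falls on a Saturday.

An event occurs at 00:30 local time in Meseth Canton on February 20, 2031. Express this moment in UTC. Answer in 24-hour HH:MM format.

1 October 2030 is a Tuesday, so the first Saturday is October 5 and the second is October 12.
1 February 2031 is a Saturday, so the first Sunday is February 2 and the third is February 16.
February 20, 2031 is outside the daylight-saving period (12 October 2030 – 16 February 2031), so Meseth Canton is on standard time, UTC+04:15.
00:30 local − 4h15m = 20:15 UTC (rolling into the previous day, 19 February 2031).

20:15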